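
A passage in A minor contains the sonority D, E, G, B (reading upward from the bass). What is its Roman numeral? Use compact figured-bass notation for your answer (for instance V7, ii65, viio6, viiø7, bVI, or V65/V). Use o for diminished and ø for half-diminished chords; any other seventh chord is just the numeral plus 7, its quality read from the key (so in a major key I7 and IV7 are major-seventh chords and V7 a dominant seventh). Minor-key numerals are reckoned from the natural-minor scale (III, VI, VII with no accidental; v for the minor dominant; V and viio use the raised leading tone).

v42

The pitches E-G-B-D form a minor seventh chord rooted on E.
E is scale degree 5 in A minor, and a minor seventh chord on that degree is written v7.
With D in the bass the chord is in third inversion, so the figured bass is 42.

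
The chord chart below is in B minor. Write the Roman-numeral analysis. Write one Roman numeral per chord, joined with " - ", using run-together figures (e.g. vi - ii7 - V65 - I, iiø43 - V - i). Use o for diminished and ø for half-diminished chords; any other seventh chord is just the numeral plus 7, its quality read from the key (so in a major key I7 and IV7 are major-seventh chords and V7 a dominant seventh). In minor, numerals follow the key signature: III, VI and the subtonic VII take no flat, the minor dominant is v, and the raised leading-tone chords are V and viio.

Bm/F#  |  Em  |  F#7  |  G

Bm/F#: minor triad on B = scale degree 1 → i64.
Em: minor triad on E = scale degree 4 → iv.
F#7: root F# is the dominant; dominant seventh chord there is V7.
G has root G, degree 6 in B minor, so VI.

i64 - iv - V7 - VI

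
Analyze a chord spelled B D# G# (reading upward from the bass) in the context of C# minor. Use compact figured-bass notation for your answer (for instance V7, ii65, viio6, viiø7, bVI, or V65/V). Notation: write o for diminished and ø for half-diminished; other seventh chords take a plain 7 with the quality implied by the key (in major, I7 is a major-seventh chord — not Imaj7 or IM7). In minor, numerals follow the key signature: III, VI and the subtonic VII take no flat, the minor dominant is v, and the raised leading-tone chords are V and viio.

v6

Stacked in thirds the chord is G#-B-D#: a minor triad on G#.
In C# minor, G# is the dominant; the diatonic minor triad there is v.
With B in the bass the chord is in first inversion, so the figured bass is 6.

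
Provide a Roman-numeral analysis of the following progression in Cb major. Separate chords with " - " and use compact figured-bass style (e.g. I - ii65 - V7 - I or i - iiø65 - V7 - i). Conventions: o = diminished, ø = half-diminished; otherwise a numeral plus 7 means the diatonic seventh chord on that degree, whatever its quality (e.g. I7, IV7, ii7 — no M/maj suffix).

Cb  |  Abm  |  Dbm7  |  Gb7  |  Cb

I - vi - ii7 - V7 - I

Cb: root Cb is the tonic; major triad there is I.
Abm: minor triad on Ab = scale degree 6 → vi.
Dbm7 has root Db, degree 2 in Cb major, so ii7.
Gb7 has root Gb, degree 5 in Cb major, so V7.
Cb has root Cb, degree 1 in Cb major, so I.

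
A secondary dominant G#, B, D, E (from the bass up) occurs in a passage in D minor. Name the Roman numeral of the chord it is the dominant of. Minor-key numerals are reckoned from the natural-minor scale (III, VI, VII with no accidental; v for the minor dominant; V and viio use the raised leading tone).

V

The chord is a dominant seventh chord on E.
A dominant resolves down a perfect fifth: E → A. In D minor, A is scale degree 5, i.e. V.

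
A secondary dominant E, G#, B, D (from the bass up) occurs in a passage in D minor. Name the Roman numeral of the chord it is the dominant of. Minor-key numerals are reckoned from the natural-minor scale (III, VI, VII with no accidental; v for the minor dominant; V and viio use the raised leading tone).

V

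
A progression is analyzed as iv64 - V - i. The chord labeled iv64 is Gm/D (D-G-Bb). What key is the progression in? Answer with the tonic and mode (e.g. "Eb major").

D minor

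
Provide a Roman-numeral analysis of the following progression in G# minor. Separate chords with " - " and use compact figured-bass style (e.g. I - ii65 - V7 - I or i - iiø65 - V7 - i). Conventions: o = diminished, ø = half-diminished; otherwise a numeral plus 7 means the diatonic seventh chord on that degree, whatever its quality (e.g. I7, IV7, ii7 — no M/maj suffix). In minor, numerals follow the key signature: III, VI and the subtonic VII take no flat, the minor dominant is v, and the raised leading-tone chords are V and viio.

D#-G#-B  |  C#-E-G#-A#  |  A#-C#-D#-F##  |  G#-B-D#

D#-G#-B: minor triad on G# = scale degree 1 → i64.
C#-E-G#-A#: root A# is the supertonic; half-diminished seventh chord there is iiø65.
A#-C#-D#-F## has root D#, degree 5 in G# minor, so V43.
G#-B-D#: minor triad on G# = scale degree 1 → i.

i64 - iiø65 - V43 - i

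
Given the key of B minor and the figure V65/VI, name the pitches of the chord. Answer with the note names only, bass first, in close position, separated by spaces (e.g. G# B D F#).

F# A C D

The slash means an applied dominant: we want the dominant of VI. In B minor, VI is G major, and its dominant is built on D.
Building a dominant seventh chord on D gives D-F#-A-C.
With the 65 figure the chord is in first inversion; from the bass F# upward in close position it reads F#-A-C-D.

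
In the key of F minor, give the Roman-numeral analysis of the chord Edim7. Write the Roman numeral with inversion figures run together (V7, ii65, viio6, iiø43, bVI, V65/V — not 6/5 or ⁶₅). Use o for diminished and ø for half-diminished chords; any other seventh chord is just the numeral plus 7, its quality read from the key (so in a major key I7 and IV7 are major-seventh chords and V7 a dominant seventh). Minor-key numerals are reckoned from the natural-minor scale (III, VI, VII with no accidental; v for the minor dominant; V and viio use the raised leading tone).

The pitches E-G-Bb-Db form a fully diminished seventh chord rooted on E.
E is scale degree 7 in F minor, and a fully diminished seventh chord on that degree is written viio7.

viio7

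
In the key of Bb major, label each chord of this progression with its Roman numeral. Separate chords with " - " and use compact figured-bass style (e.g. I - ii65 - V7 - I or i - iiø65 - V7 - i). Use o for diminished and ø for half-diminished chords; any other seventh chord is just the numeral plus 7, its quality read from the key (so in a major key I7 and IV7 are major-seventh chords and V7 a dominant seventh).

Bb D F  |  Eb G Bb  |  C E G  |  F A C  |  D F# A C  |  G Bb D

Bb-D-F has root Bb, degree 1 in Bb major, so I.
Eb-G-Bb has root Eb, degree 4 in Bb major, so IV.
C-E-G: a major triad on C, the applied dominant of V → V/V.
F-A-C: root F is the dominant; major triad there is V.
D-F#-A-C: a dominant seventh chord on D, the applied dominant of vi → V7/vi.
G-Bb-D has root G, degree 6 in Bb major, so vi.

I - IV - V/V - V - V7/vi - vi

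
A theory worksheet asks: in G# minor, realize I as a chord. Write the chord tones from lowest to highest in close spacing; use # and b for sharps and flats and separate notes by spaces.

Scale degree 1 in G# minor is G#; here the chord built on it is altered to a major triad. I is the major tonic (Picardy third), borrowed from the parallel major.
So the chord is G#-B#-D#.

G# B# D#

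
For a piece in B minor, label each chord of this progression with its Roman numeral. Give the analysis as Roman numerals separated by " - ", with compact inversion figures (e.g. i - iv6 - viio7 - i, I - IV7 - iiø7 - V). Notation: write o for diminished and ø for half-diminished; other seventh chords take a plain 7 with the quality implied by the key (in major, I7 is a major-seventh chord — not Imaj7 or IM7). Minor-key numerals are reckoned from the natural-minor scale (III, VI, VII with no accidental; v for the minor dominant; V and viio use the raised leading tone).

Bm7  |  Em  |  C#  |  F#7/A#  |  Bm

i7 - iv - V/V - V65 - i

Bm7: root B is the tonic; minor seventh chord there is i7.
Em has root E, degree 4 in B minor, so iv.
C#: chromatic; C# is V of V, so V/V.
F#7/A#: root F# is the dominant; dominant seventh chord there is V65.
Bm has root B, degree 1 in B minor, so i.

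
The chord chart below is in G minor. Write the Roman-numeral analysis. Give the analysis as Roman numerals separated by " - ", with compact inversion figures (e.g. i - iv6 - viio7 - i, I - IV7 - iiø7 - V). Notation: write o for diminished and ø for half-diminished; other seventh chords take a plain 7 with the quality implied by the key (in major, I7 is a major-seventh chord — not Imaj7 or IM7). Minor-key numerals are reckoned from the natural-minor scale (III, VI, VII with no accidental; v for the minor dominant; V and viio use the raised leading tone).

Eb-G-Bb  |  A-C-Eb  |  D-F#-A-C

VI - iio - V7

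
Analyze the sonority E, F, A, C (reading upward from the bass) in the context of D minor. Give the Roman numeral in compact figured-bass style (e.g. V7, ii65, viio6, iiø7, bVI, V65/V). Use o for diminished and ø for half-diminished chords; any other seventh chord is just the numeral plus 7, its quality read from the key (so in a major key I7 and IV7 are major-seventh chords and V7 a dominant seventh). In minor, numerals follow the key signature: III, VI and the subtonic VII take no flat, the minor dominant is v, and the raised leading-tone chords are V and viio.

Stacked in thirds the chord is F-A-C-E: a major seventh chord on F.
In D minor, F is the mediant; the diatonic major seventh chord there is III7.
With E in the bass the chord is in third inversion, so the figured bass is 42.

III42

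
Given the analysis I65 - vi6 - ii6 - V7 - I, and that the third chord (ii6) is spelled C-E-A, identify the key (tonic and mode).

ii6 is given as C-E-A — a minor triad with root A.
ii6 on A implies A is the supertonic; that puts the tonic at G, and the lowercase numeral fits major mode.

G major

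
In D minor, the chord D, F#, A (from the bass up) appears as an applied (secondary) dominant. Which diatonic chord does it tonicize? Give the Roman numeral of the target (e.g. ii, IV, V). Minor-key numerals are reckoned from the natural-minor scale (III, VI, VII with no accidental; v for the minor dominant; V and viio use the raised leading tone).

iv

The chord is a major triad on D.
A dominant resolves down a perfect fifth: D → G. In D minor, G is scale degree 4, i.e. iv.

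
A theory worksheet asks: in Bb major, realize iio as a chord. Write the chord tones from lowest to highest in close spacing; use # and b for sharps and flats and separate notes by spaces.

Scale degree 2 in Bb major is C; here the chord built on it is altered to a diminished triad. iio is the diminished supertonic triad, borrowed from the parallel minor.
So the chord is C-Eb-Gb, a diminished triad.

C Eb Gb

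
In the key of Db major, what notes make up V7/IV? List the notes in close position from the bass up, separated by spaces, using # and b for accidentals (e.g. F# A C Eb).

The slash means an applied dominant: we want the dominant of IV. In Db major, IV is Gb major, and its dominant is built on Db.
Building a dominant seventh chord on Db gives Db-F-Ab-Cb.

Db F Ab Cb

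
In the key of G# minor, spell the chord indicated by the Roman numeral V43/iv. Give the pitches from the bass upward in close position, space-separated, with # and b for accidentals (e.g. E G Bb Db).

The slash means an applied dominant: we want the dominant of iv. In G# minor, iv is C# minor, and its dominant is built on G#.
Building a dominant seventh chord on G# gives G#-B#-D#-F#.
With the 43 figure the chord is in second inversion; from the bass D# upward in close position it reads D#-F#-G#-B#.

D# F# G# B#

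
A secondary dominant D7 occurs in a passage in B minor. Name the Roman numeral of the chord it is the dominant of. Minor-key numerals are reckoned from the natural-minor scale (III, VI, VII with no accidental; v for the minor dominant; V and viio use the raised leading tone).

VI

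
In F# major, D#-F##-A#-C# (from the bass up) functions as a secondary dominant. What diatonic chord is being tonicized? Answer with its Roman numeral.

ii

The chord is a dominant seventh chord on D#.
A dominant resolves down a perfect fifth: D# → G#. In F# major, G# is scale degree 2, i.e. ii.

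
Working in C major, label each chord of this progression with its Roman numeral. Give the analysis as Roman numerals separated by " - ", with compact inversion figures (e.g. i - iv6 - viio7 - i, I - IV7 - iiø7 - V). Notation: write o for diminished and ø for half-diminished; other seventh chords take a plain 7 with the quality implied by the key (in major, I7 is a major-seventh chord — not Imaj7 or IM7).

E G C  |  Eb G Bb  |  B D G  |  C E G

I6 - bIII - V6 - I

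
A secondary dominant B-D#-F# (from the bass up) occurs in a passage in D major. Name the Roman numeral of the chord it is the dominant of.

The chord is a major triad on B.
A dominant resolves down a perfect fifth: B → E. In D major, E is scale degree 2, i.e. ii.

ii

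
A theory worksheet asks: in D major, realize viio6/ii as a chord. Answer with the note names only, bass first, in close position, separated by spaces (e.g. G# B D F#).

viio6/ii is a secondary leading-tone chord. The target ii is E in D major; the applied chord is rooted a semitone below, on D#.
Building a diminished triad on D# gives D#-F#-A.
The figured bass 6 indicates first inversion, placing the third (F#) in the bass: F#-A-D#.

F# A D#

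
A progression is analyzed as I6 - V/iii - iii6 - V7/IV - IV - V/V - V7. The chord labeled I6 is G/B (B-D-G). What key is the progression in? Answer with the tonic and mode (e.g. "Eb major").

The anchor chord is a major triad on G, labeled I6.
If G is scale degree 1 and the mode makes that degree carry a major triad, the tonic is G and the mode is major.

G major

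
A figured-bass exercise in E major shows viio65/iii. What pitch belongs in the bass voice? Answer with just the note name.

A#

The applied chord viio65/iii is rooted on F##: F##-A#-C#-E.
The figure 65 means first inversion — the third is in the bass.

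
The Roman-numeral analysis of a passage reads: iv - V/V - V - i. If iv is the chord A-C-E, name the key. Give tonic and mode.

E minor

The anchor chord is a minor triad on A, labeled iv.
If A is scale degree 4 and the mode makes that degree carry a minor triad, the tonic is E and the mode is minor.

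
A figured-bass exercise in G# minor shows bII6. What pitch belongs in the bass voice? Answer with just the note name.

C#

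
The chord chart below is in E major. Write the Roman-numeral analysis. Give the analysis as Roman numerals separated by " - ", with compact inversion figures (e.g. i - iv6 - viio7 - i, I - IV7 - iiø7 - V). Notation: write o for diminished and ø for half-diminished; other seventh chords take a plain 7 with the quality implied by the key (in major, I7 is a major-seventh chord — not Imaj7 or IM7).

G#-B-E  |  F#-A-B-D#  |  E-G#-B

G#-B-E: major triad on E = scale degree 1 → I6.
F#-A-B-D#: dominant seventh chord on B = scale degree 5 → V43.
E-G#-B: root E is the tonic; major triad there is I.

I6 - V43 - I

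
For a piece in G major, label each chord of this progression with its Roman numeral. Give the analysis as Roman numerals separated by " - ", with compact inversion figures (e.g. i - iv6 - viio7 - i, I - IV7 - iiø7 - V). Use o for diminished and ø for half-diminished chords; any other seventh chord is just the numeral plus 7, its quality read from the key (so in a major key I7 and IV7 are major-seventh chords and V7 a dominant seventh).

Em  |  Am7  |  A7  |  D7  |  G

Em: minor triad on E = scale degree 6 → vi.
Am7: minor seventh chord on A = scale degree 2 → ii7.
A7 is the secondary dominant of V (dominant seventh chord on A): V7/V.
D7: root D is the dominant; dominant seventh chord there is V7.
G has root G, degree 1 in G major, so I.

vi - ii7 - V7/V - V7 - I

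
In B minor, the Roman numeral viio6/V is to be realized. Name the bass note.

The applied chord viio6/V is rooted on E#: E#-G#-B.
The figure 6 means first inversion — the third is in the bass.

G#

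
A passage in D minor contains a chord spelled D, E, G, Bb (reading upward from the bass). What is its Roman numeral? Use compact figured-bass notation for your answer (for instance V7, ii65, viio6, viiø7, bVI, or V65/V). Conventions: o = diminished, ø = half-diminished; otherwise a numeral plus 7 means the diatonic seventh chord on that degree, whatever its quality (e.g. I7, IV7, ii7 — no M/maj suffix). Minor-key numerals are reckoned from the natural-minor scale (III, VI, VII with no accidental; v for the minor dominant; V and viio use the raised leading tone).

iiø42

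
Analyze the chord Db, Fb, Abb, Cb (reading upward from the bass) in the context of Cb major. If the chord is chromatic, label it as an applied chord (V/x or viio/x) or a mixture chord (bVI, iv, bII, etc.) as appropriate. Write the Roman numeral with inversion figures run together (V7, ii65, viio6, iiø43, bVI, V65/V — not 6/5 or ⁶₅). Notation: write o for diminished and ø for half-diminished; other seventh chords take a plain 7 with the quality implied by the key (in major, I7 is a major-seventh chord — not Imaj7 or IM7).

Stacked in thirds the chord is Db-Fb-Abb-Cb: a half-diminished seventh chord on Db.
Db is the second degree of Cb major. This is the half-diminished supertonic seventh, borrowed from the parallel minor.

iiø7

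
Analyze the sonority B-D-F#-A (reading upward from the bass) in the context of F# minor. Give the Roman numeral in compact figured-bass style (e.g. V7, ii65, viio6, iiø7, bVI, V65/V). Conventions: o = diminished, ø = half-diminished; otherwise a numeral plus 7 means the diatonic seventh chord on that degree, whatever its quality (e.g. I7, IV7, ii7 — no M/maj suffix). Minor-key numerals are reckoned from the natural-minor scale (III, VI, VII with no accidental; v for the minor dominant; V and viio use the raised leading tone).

iv7

Stacked in thirds the chord is B-D-F#-A: a minor seventh chord on B.
In F# minor, B is the subdominant; the diatonic minor seventh chord there is iv7.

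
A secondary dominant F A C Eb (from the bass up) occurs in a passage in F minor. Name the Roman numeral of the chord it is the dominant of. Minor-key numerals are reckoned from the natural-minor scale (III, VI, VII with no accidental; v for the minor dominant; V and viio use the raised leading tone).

The chord is a dominant seventh chord on F.
A dominant resolves down a perfect fifth: F → Bb. In F minor, Bb is scale degree 4, i.e. iv.

iv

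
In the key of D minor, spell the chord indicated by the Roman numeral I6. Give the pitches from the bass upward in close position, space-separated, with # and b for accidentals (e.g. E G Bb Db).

Scale degree 1 in D minor is D; here the chord built on it is altered to a major triad. I6 is the major tonic (Picardy third), borrowed from the parallel major.
So the chord is D-F#-A, a major triad.
The figured bass 6 indicates first inversion, placing the third (F#) in the bass: F#-A-D.

F# A D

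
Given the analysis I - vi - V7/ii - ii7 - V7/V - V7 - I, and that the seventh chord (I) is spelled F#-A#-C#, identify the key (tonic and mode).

F# major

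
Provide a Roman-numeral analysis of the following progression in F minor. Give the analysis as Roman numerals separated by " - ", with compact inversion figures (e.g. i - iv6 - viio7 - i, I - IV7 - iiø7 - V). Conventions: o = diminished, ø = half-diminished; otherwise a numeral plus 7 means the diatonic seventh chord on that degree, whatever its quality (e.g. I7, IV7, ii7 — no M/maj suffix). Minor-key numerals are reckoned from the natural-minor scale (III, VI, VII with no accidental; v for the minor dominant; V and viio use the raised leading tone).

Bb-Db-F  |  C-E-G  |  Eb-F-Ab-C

iv - V - i42

Bb-Db-F: root Bb is the subdominant; minor triad there is iv.
C-E-G has root C, degree 5 in F minor, so V.
Eb-F-Ab-C has root F, degree 1 in F minor, so i42.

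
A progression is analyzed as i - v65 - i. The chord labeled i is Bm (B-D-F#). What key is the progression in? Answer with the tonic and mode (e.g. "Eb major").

B minor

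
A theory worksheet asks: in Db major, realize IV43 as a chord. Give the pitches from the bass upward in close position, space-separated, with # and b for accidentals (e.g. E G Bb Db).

Db F Gb Bb

In Db major, the fourth degree is Gb, and the diatonic chord built there is a major seventh chord.
Stacking thirds from Gb gives Gb-Bb-Db-F.
The figured bass 43 indicates second inversion, placing the fifth (Db) in the bass: Db-F-Gb-Bb.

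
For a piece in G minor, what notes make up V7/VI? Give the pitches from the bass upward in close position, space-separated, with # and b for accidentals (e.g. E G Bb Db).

The slash means an applied dominant: we want the dominant of VI. In G minor, VI is Eb major, and its dominant is built on Bb.
Building a dominant seventh chord on Bb gives Bb-D-F-Ab.

Bb D F Ab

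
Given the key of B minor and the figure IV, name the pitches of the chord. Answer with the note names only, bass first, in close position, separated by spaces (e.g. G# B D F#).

E G# B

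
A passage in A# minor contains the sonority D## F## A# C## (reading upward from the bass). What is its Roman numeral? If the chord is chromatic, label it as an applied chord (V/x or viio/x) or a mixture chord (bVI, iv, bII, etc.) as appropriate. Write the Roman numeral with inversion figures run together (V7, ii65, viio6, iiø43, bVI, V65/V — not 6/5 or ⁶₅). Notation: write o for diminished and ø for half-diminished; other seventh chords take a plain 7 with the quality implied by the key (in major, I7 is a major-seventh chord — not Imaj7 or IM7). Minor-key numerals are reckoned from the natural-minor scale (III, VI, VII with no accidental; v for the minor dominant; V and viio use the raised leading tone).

viiø7/V

Stacked in thirds the chord is D##-F##-A#-C##: a half-diminished seventh chord on D##.
D## sits a half step below E# (V in A# minor); a diminished chord there is the applied leading-tone chord of V.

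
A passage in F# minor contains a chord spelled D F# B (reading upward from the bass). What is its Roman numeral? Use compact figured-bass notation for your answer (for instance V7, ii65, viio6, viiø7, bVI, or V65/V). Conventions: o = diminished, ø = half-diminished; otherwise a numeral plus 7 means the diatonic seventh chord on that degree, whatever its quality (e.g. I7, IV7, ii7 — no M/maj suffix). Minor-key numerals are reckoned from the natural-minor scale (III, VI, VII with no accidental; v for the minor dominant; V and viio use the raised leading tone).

Stacked in thirds the chord is B-D-F#: a minor triad on B.
B is scale degree 4 in F# minor, and a minor triad on that degree is written iv.
With D in the bass the chord is in first inversion, so the figured bass is 6.

iv6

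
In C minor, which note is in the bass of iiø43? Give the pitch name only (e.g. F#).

iiø in C minor has root D; the chord is D-F-Ab-C.
The figure 43 means second inversion — the fifth is in the bass.

Ab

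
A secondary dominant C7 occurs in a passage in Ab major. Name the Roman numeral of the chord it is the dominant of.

vi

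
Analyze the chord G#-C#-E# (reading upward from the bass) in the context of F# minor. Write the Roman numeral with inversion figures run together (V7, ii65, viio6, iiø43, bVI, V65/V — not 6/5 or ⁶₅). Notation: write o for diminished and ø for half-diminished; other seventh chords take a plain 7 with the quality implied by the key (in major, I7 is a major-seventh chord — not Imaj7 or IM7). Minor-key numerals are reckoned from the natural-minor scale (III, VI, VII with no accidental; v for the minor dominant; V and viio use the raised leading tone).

V64

Stacked in thirds the chord is C#-E#-G#: a major triad on C#.
C# is scale degree 5 in F# minor, and a major triad on that degree is written V.
With G# in the bass the chord is in second inversion, so the figured bass is 64.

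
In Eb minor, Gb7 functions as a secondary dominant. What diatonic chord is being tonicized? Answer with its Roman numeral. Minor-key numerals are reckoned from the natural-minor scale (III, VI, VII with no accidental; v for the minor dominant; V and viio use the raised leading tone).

The chord is a dominant seventh chord on Gb.
A dominant resolves down a perfect fifth: Gb → Cb. In Eb minor, Cb is scale degree 6, i.e. VI.

VI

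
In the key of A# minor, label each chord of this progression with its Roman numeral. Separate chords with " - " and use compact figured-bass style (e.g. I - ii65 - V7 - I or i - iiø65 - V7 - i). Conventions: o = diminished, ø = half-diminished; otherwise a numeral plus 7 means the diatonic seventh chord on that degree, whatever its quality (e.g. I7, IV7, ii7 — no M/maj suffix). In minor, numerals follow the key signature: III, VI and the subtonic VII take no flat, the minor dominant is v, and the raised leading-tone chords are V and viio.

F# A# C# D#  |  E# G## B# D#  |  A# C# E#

iv65 - V7 - i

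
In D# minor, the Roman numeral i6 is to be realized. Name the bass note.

F#

i in D# minor has root D#; the chord is D#-F#-A#.
The figure 6 means first inversion — the third is in the bass.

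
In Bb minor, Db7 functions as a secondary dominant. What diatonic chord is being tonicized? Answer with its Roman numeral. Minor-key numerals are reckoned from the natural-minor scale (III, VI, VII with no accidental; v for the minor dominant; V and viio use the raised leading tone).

The chord is a dominant seventh chord on Db.
A dominant resolves down a perfect fifth: Db → Gb. In Bb minor, Gb is scale degree 6, i.e. VI.

VI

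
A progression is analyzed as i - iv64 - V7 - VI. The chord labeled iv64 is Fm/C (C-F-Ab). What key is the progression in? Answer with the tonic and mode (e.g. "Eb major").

The chord Fm/C is a minor triad rooted on F; its label is iv64.
iv64 on F implies F is the subdominant; that puts the tonic at C, and the lowercase numeral fits minor mode.

C minor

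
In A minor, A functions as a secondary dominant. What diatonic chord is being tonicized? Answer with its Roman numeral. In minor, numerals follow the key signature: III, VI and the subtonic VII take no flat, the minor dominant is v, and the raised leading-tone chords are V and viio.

iv

The chord is a major triad on A.
A dominant resolves down a perfect fifth: A → D. In A minor, D is scale degree 4, i.e. iv.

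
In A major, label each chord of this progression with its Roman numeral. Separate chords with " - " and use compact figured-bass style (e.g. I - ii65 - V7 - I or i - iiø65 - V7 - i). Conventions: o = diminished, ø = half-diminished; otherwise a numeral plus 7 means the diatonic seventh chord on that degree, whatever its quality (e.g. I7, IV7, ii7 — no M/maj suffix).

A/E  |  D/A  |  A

I64 - IV64 - I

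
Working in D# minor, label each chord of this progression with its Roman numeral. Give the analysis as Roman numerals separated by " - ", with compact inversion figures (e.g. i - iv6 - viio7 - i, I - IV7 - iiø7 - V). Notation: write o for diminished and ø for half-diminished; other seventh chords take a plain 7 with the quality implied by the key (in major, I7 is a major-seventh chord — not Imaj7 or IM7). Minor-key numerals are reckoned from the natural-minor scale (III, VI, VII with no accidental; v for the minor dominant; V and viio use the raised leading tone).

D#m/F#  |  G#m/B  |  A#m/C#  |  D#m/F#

i6 - iv6 - v6 - i6

D#m/F#: minor triad on D# = scale degree 1 → i6.
G#m/B: root G# is the subdominant; minor triad there is iv6.
A#m/C# has root A#, degree 5 in D# minor, so v6.
D#m/F# has root D#, degree 1 in D# minor, so i6.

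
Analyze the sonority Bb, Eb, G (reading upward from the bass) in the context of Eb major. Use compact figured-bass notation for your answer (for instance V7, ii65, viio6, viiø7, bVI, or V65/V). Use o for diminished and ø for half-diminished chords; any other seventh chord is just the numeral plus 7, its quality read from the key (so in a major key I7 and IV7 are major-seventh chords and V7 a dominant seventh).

I64

Stacked in thirds the chord is Eb-G-Bb: a major triad on Eb.
In Eb major, Eb is the tonic; the diatonic major triad there is I.
With Bb in the bass the chord is in second inversion, so the figured bass is 64.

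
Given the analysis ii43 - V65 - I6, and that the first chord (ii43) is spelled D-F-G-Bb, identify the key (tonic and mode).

ii43 is given as D-F-G-Bb — a minor seventh chord with root G.
ii43 on G implies G is the supertonic; that puts the tonic at F, and the lowercase numeral fits major mode.

F major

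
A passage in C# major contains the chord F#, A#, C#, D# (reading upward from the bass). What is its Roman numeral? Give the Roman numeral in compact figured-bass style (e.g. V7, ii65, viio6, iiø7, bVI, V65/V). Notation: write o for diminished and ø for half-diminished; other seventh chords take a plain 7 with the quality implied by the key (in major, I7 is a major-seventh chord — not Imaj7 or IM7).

Stacked in thirds the chord is D#-F#-A#-C#: a minor seventh chord on D#.
In C# major, D# is the supertonic; the diatonic minor seventh chord there is ii7.
With F# in the bass the chord is in first inversion, so the figured bass is 65.

ii65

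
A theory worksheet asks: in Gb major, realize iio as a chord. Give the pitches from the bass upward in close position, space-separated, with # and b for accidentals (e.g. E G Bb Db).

Ab Cb Ebb

Scale degree 2 in Gb major is Ab; here the chord built on it is altered to a diminished triad. iio is the diminished supertonic triad, borrowed from the parallel minor.
So the chord is Ab-Cb-Ebb.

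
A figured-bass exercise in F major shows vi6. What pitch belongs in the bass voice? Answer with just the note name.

F

vi in F major has root D; the chord is D-F-A.
The figure 6 means first inversion — the third is in the bass.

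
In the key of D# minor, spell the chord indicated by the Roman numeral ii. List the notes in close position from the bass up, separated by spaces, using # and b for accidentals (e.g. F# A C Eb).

ii is the minor supertonic, borrowed from the parallel major (the Dorian ii). In D# minor that root is E#.
So the chord is E#-G#-B#, a minor triad.

E# G# B#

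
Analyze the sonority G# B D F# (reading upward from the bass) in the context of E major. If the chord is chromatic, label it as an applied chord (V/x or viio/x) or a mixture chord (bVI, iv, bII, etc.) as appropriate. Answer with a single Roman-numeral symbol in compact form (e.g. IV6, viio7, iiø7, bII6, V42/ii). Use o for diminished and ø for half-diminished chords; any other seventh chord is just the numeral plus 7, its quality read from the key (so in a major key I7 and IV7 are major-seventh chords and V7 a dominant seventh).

Stacked in thirds the chord is G#-B-D-F#: a half-diminished seventh chord on G#.
G# sits a half step below A (IV in E major); a diminished chord there is the applied leading-tone chord of IV.

viiø7/IV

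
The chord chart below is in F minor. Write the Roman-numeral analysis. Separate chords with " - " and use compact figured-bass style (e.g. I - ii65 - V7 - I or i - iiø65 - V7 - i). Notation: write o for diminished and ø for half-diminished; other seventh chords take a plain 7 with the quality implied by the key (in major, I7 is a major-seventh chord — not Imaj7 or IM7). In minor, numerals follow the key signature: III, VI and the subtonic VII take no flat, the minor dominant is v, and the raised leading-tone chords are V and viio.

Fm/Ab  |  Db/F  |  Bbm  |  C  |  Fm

Fm/Ab: root F is the tonic; minor triad there is i6.
Db/F has root Db, degree 6 in F minor, so VI6.
Bbm: minor triad on Bb = scale degree 4 → iv.
C: major triad on C = scale degree 5 → V.
Fm: minor triad on F = scale degree 1 → i.

i6 - VI6 - iv - V - i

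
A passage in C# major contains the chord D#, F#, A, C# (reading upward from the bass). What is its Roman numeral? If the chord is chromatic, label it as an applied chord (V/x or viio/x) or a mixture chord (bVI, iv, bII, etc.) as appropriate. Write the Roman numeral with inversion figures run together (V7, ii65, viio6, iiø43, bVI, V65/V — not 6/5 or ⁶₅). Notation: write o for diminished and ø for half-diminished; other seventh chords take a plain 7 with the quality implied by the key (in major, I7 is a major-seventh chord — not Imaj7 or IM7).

The pitches D#-F#-A-C# form a half-diminished seventh chord rooted on D#.
D# is the second degree of C# major. This is the half-diminished supertonic seventh, borrowed from the parallel minor.

iiø7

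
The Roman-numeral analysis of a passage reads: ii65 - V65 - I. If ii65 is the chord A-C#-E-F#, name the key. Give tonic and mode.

E major

The chord F#m7/A is a minor seventh chord rooted on F#; its label is ii65.
ii65 on F# implies F# is the supertonic; that puts the tonic at E, and the lowercase numeral fits major mode.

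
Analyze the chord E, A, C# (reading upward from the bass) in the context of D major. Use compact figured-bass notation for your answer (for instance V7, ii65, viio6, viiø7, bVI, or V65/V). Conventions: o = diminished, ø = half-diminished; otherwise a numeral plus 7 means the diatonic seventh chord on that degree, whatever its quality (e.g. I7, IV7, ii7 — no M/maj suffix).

The pitches A-C#-E form a major triad rooted on A.
A is scale degree 5 in D major, and a major triad on that degree is written V.
With E in the bass the chord is in second inversion, so the figured bass is 64.

V64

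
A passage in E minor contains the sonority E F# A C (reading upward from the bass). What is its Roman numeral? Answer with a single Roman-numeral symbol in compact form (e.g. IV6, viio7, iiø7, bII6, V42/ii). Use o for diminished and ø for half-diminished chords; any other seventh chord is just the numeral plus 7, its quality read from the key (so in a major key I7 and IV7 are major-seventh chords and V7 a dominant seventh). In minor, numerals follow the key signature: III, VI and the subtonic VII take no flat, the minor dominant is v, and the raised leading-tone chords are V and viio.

The pitches F#-A-C-E form a half-diminished seventh chord rooted on F#.
In E minor, F# is the supertonic; the diatonic half-diminished seventh chord there is iiø7.
With E in the bass the chord is in third inversion, so the figured bass is 42.

iiø42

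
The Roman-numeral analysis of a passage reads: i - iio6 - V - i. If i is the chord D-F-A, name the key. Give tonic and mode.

i is given as D-F-A — a minor triad with root D.
If D is scale degree 1 and the mode makes that degree carry a minor triad, the tonic is D and the mode is minor.

D minor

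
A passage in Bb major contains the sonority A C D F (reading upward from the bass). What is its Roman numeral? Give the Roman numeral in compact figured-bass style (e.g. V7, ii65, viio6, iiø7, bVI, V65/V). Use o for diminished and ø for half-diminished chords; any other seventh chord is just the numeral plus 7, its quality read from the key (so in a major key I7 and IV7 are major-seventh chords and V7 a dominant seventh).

iii43

The pitches D-F-A-C form a minor seventh chord rooted on D.
In Bb major, D is the mediant; the diatonic minor seventh chord there is iii7.
With A in the bass the chord is in second inversion, so the figured bass is 43.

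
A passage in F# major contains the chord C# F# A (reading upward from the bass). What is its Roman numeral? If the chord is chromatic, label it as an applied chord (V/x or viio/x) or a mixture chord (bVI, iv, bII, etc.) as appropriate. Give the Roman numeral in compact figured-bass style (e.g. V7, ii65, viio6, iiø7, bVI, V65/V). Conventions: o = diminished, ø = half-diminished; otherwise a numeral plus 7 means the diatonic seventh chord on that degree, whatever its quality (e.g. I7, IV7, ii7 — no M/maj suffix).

i64

The pitches F#-A-C# form a minor triad rooted on F#.
F# is the first degree of F# major. This is the minor tonic, borrowed from the parallel minor.
With C# in the bass the chord is in second inversion, so the figured bass is 64.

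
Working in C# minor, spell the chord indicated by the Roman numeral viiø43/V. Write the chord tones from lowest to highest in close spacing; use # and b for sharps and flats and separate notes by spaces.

C# E# F## A#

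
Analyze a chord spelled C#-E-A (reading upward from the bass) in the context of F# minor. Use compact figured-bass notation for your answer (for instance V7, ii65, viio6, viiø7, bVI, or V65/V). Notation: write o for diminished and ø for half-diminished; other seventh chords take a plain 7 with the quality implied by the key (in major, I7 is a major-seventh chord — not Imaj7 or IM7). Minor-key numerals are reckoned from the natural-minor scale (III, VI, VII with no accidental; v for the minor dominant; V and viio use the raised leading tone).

Stacked in thirds the chord is A-C#-E: a major triad on A.
In F# minor, A is the mediant; the diatonic major triad there is III.
With C# in the bass the chord is in first inversion, so the figured bass is 6.

III6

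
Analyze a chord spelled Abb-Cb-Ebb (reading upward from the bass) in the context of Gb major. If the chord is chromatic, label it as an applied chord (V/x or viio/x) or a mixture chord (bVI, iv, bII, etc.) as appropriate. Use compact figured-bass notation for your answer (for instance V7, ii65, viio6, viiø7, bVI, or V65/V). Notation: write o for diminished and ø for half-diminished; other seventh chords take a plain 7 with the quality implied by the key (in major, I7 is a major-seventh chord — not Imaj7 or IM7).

Stacked in thirds the chord is Abb-Cb-Ebb: a major triad on Abb.
Abb is the lowered second degree of Gb major (diatonic 2 would be Ab). This is the Neapolitan chord — a major triad on the lowered second degree.

bII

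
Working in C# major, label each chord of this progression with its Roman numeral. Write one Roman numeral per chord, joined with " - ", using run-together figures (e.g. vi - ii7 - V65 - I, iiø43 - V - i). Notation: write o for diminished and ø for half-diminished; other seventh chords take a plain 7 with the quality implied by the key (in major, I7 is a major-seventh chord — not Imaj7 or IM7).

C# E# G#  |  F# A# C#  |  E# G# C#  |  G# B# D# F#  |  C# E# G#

C#-E#-G# has root C#, degree 1 in C# major, so I.
F#-A#-C# has root F#, degree 4 in C# major, so IV.
E#-G#-C#: root C# is the tonic; major triad there is I6.
G#-B#-D#-F#: dominant seventh chord on G# = scale degree 5 → V7.
C#-E#-G#: major triad on C# = scale degree 1 → I.

I - IV - I6 - V7 - I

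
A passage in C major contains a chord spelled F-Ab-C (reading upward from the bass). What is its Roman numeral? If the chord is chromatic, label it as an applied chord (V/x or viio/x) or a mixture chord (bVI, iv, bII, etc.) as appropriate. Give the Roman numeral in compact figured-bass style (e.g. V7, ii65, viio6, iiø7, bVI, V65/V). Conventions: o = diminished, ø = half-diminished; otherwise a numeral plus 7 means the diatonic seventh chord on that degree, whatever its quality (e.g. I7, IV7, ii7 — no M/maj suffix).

iv

Stacked in thirds the chord is F-Ab-C: a minor triad on F.
F is the fourth degree of C major. This is the minor subdominant, borrowed from the parallel minor.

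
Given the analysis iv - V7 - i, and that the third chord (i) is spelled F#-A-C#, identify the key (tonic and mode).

The anchor chord is a minor triad on F#, labeled i.
If F# is scale degree 1 and the mode makes that degree carry a minor triad, the tonic is F# and the mode is minor.

F# minor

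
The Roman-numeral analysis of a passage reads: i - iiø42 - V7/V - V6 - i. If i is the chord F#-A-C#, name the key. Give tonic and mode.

F# minor

The anchor chord is a minor triad on F#, labeled i.
If F# is scale degree 1 and the mode makes that degree carry a minor triad, the tonic is F# and the mode is minor.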